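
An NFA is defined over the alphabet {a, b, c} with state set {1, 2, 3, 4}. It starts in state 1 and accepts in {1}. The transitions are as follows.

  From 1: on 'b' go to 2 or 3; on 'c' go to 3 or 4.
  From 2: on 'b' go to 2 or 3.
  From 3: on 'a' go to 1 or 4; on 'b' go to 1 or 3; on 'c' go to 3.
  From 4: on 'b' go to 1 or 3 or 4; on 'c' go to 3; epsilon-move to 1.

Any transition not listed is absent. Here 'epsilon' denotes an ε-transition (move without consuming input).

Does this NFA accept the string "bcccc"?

No

Start in {1}.
Read 'b': 1→{2, 3}; now {2, 3}.
Read 'c': 2→∅, 3→{3}; now {3}.
Read 'c': 3→{3}; now {3}.
Read 'c': 3→{3}; now {3}.
Read 'c': 3→{3}; now {3}.
The final set {3} contains no accepting state.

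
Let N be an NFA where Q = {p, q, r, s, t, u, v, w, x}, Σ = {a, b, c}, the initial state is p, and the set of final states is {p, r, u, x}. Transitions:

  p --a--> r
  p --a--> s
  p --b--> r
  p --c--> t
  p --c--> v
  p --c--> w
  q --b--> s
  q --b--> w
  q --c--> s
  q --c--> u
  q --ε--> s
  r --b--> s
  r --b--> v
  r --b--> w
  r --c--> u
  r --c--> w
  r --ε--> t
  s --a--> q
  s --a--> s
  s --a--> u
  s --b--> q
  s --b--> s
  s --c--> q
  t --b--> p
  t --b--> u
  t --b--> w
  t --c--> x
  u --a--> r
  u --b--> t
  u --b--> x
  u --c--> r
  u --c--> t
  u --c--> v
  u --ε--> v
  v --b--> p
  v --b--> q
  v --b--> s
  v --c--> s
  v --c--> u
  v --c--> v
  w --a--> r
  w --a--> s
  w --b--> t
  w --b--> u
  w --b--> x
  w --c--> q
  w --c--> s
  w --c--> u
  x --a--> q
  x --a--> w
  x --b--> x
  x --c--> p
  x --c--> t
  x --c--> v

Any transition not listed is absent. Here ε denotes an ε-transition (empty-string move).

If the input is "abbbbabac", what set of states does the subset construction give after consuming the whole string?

{q, r, s, t, u, v, w, x}

Start in {p}.
Read 'a': {p} → {r, s, t}.
Read 'b': {r, s, t} → {p, q, s, u, v, w}.
Read 'b': {p, q, s, u, v, w} → {p, q, r, s, t, u, v, w, x}.
Read 'b': {p, q, r, s, t, u, v, w, x} → {p, q, r, s, t, u, v, w, x}.
Read 'b': {p, q, r, s, t, u, v, w, x} → {p, q, r, s, t, u, v, w, x}.
Read 'a': {p, q, r, s, t, u, v, w, x} → {q, r, s, t, u, v, w}.
Read 'b': {q, r, s, t, u, v, w} → {p, q, s, t, u, v, w, x}.
Read 'a': {p, q, s, t, u, v, w, x} → {q, r, s, t, u, v, w}.
Read 'c': {q, r, s, t, u, v, w} → {q, r, s, t, u, v, w, x}.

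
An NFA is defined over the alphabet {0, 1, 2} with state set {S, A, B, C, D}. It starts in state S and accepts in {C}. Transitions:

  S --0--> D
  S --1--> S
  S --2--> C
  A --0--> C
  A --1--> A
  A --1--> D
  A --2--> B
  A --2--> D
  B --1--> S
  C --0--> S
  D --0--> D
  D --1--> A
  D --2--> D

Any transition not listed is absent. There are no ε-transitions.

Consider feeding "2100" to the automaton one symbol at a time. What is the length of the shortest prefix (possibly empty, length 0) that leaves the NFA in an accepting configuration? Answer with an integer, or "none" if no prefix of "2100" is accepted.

Start in {S}.
Read '2': {S} → {C}.
None of the earlier sets intersect F, but {C} does.

1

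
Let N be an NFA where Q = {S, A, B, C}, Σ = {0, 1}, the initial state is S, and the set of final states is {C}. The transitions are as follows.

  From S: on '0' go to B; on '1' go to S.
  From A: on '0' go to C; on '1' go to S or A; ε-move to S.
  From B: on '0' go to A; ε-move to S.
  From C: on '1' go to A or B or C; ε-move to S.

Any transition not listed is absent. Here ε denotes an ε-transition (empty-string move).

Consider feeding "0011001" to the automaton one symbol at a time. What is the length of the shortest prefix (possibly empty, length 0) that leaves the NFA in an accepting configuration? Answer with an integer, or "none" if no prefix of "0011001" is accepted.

Start in {S}.
Read '0': S→{B}; union {B}; ε-closure = {S, B}.
Read '0': S→{B}, B→{A}; union {A, B}; ε-closure = {S, A, B}.
Read '1': S→{S}, A→{S, A}, B→∅; now {S, A}.
Read '1': S→{S}, A→{S, A}; now {S, A}.
Read '0': S→{B}, A→{C}; union {B, C}; ε-closure = {S, B, C}.
None of the earlier sets intersect F, but {S, B, C} does.

5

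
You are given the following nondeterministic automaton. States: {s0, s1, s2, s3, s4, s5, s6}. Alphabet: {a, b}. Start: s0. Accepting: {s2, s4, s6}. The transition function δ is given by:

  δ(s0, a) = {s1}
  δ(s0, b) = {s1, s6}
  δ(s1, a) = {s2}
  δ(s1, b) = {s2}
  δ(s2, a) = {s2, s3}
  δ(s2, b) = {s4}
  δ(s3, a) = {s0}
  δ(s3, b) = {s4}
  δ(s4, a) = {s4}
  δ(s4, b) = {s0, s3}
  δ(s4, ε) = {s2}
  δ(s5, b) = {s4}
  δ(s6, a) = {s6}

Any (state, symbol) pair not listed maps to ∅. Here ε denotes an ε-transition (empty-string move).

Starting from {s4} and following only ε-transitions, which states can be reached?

Begin with {s4}.
ε-move s4 → s2; add s2.

{s2, s4}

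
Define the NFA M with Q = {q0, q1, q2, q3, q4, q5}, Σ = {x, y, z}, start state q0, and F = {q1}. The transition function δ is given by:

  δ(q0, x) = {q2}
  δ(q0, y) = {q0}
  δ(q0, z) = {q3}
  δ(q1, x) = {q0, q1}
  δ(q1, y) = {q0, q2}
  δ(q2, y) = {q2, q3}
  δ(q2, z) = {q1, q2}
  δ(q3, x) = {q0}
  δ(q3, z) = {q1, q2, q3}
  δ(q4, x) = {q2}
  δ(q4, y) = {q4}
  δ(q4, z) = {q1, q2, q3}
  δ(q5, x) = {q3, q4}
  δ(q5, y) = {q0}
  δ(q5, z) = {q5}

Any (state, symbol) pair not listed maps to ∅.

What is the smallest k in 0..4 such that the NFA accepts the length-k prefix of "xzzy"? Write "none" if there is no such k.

Start in {q0}.
Read 'x': q0→{q2}; now {q2}.
Read 'z': q2→{q1, q2}; now {q1, q2}.
None of the earlier sets intersect F, but {q1, q2} does.

2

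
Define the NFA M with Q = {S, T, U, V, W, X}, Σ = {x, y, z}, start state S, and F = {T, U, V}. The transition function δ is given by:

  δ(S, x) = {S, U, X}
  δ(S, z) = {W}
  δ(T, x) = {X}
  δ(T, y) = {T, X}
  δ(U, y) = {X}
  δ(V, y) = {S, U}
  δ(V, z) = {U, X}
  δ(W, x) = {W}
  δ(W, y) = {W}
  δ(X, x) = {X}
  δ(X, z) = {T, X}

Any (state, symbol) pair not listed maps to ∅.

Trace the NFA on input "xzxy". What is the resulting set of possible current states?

{W}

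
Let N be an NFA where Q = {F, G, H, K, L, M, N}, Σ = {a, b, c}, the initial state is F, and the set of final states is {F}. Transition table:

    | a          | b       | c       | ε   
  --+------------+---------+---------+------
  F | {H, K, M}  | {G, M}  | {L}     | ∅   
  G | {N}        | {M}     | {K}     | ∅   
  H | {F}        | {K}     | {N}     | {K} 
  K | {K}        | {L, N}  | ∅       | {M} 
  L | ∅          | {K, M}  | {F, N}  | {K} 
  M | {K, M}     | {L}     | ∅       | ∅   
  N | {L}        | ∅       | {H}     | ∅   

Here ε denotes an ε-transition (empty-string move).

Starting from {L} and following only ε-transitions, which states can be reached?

Begin with {L}.
ε-move L → K; add K.
ε-move K → M; add M.

{K, L, M}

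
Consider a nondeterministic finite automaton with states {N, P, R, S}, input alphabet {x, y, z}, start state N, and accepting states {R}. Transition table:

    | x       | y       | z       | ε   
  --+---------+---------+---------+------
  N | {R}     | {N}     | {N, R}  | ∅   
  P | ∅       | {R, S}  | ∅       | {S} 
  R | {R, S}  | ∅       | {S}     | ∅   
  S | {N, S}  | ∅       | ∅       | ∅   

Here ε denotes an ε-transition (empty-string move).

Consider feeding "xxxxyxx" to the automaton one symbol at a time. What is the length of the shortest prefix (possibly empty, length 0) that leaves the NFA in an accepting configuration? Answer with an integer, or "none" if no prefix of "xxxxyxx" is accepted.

1

Start in {N}.
Read 'x': {N} → {R}.
None of the earlier sets intersect F, but {R} does.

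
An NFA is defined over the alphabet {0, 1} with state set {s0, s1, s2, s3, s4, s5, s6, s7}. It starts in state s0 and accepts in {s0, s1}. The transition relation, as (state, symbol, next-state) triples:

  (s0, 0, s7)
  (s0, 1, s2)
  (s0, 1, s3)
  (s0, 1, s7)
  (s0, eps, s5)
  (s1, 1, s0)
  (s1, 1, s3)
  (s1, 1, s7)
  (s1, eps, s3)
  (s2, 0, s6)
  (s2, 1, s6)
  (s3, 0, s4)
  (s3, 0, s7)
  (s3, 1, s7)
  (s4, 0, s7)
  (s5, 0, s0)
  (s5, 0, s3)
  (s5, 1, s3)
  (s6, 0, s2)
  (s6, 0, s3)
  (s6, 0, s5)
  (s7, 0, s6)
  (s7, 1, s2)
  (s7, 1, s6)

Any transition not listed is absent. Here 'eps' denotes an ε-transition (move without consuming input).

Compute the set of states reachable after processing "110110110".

Start: ε-closure({s0}) = {s0, s5}.
Read '1': s0→{s2, s3, s7}, s5→{s3}; now {s2, s3, s7}.
Read '1': s2→{s6}, s3→{s7}, s7→{s2, s6}; now {s2, s6, s7}.
Read '0': s2→{s6}, s6→{s2, s3, s5}, s7→{s6}; now {s2, s3, s5, s6}.
Read '1': s2→{s6}, s3→{s7}, s5→{s3}, s6→∅; now {s3, s6, s7}.
Read '1': s3→{s7}, s6→∅, s7→{s2, s6}; now {s2, s6, s7}.
Read '0': s2→{s6}, s6→{s2, s3, s5}, s7→{s6}; now {s2, s3, s5, s6}.
Read '1': s2→{s6}, s3→{s7}, s5→{s3}, s6→∅; now {s3, s6, s7}.
Read '1': s3→{s7}, s6→∅, s7→{s2, s6}; now {s2, s6, s7}.
Read '0': s2→{s6}, s6→{s2, s3, s5}, s7→{s6}; now {s2, s3, s5, s6}.

{s2, s3, s5, s6}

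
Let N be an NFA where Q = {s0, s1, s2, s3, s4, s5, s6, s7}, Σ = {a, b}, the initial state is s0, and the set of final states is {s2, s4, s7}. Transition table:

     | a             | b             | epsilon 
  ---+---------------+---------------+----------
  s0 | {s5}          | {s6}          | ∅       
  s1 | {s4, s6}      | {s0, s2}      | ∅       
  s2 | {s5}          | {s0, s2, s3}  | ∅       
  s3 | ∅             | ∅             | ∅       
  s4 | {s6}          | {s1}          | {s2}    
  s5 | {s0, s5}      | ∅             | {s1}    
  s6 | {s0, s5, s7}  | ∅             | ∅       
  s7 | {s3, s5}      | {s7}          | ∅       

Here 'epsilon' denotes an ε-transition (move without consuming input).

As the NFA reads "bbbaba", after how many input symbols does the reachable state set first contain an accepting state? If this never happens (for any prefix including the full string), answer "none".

Start in {s0}.
Read 'b': s0→{s6}; now {s6}.
Read 'b': s6→∅; now ∅.
The set is empty and remains empty for the remaining 4 symbols.
No reachable set along the way intersects F.

none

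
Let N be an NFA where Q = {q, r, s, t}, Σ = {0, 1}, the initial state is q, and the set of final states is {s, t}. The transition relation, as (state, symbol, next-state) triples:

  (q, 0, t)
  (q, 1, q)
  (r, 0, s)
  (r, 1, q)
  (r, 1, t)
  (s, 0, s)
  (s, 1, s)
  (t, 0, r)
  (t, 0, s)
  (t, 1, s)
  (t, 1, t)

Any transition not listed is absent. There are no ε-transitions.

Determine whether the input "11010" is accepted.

Yes

Start in {q}.
Read '1': q→{q}; now {q}.
Read '1': q→{q}; now {q}.
Read '0': q→{t}; now {t}.
Read '1': t→{s, t}; now {s, t}.
Read '0': s→{s}, t→{r, s}; now {r, s}.
The final set {r, s} contains the accepting state s.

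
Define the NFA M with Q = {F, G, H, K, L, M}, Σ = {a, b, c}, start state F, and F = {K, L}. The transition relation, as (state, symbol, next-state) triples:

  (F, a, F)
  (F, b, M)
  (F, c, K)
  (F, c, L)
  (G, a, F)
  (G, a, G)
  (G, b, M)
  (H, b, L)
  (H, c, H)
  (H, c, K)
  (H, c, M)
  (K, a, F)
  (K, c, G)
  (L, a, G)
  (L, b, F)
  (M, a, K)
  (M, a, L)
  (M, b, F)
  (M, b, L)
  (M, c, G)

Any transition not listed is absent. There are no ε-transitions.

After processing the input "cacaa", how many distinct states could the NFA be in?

2

Start in {F}.
Read 'c': {F} → {K, L}.
Read 'a': {K, L} → {F, G}.
Read 'c': {F, G} → {K, L}.
Read 'a': {K, L} → {F, G}.
Read 'a': {F, G} → {F, G}.
That set has 2 states.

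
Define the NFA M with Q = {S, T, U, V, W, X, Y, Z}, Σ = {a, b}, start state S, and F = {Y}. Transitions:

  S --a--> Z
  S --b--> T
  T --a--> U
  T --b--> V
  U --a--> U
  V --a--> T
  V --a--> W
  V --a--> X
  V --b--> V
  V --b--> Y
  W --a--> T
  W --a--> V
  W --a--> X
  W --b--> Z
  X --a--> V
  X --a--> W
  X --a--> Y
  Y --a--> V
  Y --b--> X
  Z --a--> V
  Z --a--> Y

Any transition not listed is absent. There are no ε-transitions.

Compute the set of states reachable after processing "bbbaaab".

{V, X, Y, Z}

Start in {S}.
Read 'b': S→{T}; now {T}.
Read 'b': T→{V}; now {V}.
Read 'b': V→{V, Y}; now {V, Y}.
Read 'a': V→{T, W, X}, Y→{V}; now {T, V, W, X}.
Read 'a': T→{U}, V→{T, W, X}, W→{T, V, X}, X→{V, W, Y}; now {T, U, V, W, X, Y}.
Read 'a': T→{U}, U→{U}, V→{T, W, X}, W→{T, V, X}, X→{V, W, Y}, Y→{V}; now {T, U, V, W, X, Y}.
Read 'b': T→{V}, U→∅, V→{V, Y}, W→{Z}, X→∅, Y→{X}; now {V, X, Y, Z}.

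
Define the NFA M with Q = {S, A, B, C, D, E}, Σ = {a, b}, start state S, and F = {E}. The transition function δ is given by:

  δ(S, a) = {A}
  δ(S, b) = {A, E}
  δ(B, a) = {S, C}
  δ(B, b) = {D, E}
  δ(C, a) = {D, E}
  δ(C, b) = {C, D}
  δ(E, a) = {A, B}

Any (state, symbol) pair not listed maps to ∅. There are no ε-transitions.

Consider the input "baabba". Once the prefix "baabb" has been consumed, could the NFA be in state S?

No

Start in {S}.
Read 'b': {S} → {A, E}.
Read 'a': {A, E} → {A, B}.
Read 'a': {A, B} → {S, C}.
Read 'b': {S, C} → {A, C, D, E}.
Read 'b': {A, C, D, E} → {C, D}.
State S is not in {C, D}.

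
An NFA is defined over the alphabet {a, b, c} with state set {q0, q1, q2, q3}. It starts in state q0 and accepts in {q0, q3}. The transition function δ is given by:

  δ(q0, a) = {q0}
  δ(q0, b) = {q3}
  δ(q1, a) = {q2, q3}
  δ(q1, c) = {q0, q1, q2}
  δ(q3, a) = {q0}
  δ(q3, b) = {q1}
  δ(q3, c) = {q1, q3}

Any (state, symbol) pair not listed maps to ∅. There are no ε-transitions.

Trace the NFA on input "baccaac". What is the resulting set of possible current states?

Start in {q0}.
Read 'b': q0→{q3}; now {q3}.
Read 'a': q3→{q0}; now {q0}.
Read 'c': q0→∅; now ∅.
The set is empty and remains empty for the remaining 4 symbols.

∅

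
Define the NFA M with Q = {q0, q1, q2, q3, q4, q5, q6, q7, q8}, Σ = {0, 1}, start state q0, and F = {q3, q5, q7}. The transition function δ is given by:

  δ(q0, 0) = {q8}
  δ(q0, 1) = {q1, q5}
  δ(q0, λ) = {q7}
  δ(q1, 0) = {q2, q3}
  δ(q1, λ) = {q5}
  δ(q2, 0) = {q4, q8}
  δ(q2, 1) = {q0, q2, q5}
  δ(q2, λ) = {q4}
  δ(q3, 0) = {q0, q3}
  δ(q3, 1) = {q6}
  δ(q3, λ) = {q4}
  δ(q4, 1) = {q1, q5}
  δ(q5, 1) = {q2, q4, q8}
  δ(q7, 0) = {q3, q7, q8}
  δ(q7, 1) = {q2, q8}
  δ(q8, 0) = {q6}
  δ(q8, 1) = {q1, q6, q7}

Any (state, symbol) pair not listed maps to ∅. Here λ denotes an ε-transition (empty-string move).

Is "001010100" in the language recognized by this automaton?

Start: ε-closure({q0}) = {q0, q7}.
Read '0': {q0, q7} → {q3, q4, q7, q8}.
Read '0': {q3, q4, q7, q8} → {q0, q3, q4, q6, q7, q8}.
Read '1': {q0, q3, q4, q6, q7, q8} → {q1, q2, q4, q5, q6, q7, q8}.
Read '0': {q1, q2, q4, q5, q6, q7, q8} → {q2, q3, q4, q6, q7, q8}.
Read '1': {q2, q3, q4, q6, q7, q8} → {q0, q1, q2, q4, q5, q6, q7, q8}.
Read '0': {q0, q1, q2, q4, q5, q6, q7, q8} → {q2, q3, q4, q6, q7, q8}.
Read '1': {q2, q3, q4, q6, q7, q8} → {q0, q1, q2, q4, q5, q6, q7, q8}.
Read '0': {q0, q1, q2, q4, q5, q6, q7, q8} → {q2, q3, q4, q6, q7, q8}.
Read '0': {q2, q3, q4, q6, q7, q8} → {q0, q3, q4, q6, q7, q8}.
The final set {q0, q3, q4, q6, q7, q8} contains the accepting states q3, q7.

Yes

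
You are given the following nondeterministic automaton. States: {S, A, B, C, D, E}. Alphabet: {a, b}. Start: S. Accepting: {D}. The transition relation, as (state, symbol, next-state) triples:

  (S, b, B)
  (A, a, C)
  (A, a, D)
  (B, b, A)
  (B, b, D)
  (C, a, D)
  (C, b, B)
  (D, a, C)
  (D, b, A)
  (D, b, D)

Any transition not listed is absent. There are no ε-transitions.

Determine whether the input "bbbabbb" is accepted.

Yes

Start in {S}.
Read 'b': {S} → {B}.
Read 'b': {B} → {A, D}.
Read 'b': {A, D} → {A, D}.
Read 'a': {A, D} → {C, D}.
Read 'b': {C, D} → {A, B, D}.
Read 'b': {A, B, D} → {A, D}.
Read 'b': {A, D} → {A, D}.
The final set {A, D} contains the accepting state D.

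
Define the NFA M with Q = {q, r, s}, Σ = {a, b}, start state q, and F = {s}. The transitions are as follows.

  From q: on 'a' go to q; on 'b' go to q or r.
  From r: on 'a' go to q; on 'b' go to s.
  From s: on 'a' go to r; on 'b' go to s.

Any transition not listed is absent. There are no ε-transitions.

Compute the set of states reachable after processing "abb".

{q, r, s}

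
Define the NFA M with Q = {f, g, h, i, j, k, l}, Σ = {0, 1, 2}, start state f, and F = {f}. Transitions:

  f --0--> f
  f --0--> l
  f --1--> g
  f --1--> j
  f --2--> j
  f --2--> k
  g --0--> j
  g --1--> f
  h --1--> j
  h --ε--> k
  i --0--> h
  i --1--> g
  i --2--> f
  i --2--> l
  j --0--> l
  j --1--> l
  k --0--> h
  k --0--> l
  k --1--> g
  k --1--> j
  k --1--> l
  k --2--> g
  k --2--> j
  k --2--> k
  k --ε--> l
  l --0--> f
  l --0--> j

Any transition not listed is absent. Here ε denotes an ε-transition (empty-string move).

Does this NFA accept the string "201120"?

Yes

Start in {f}.
Read '2': {f} → {j, k, l}.
Read '0': {j, k, l} → {f, h, j, k, l}.
Read '1': {f, h, j, k, l} → {g, j, l}.
Read '1': {g, j, l} → {f, l}.
Read '2': {f, l} → {j, k, l}.
Read '0': {j, k, l} → {f, h, j, k, l}.
The final set {f, h, j, k, l} contains the accepting state f.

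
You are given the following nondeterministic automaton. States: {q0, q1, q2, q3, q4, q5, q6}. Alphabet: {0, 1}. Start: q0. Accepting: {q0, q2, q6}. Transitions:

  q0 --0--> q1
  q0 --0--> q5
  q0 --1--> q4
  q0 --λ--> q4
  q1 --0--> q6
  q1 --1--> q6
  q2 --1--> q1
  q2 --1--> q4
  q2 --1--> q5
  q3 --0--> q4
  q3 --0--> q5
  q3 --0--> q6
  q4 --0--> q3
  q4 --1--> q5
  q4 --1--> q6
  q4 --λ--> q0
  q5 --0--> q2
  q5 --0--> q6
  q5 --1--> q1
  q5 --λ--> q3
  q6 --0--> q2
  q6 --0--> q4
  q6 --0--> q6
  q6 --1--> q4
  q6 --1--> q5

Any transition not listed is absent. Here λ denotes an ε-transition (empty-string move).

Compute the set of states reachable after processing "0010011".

{q0, q1, q3, q4, q5, q6}

Start: ε-closure({q0}) = {q0, q4}.
Read '0': q0→{q1, q5}, q4→{q3}; now {q1, q3, q5}.
Read '0': q1→{q6}, q3→{q4, q5, q6}, q5→{q2, q6}; union {q2, q4, q5, q6}; ε-closure = {q0, q2, q3, q4, q5, q6}.
Read '1': q0→{q4}, q2→{q1, q4, q5}, q3→∅, q4→{q5, q6}, q5→{q1}, q6→{q4, q5}; union {q1, q4, q5, q6}; ε-closure = {q0, q1, q3, q4, q5, q6}.
Read '0': q0→{q1, q5}, q1→{q6}, q3→{q4, q5, q6}, q4→{q3}, q5→{q2, q6}, q6→{q2, q4, q6}; union {q1, q2, q3, q4, q5, q6}; ε-closure = {q0, q1, q2, q3, q4, q5, q6}.
Read '0': q0→{q1, q5}, q1→{q6}, q2→∅, q3→{q4, q5, q6}, q4→{q3}, q5→{q2, q6}, q6→{q2, q4, q6}; union {q1, q2, q3, q4, q5, q6}; ε-closure = {q0, q1, q2, q3, q4, q5, q6}.
Read '1': q0→{q4}, q1→{q6}, q2→{q1, q4, q5}, q3→∅, q4→{q5, q6}, q5→{q1}, q6→{q4, q5}; union {q1, q4, q5, q6}; ε-closure = {q0, q1, q3, q4, q5, q6}.
Read '1': q0→{q4}, q1→{q6}, q3→∅, q4→{q5, q6}, q5→{q1}, q6→{q4, q5}; union {q1, q4, q5, q6}; ε-closure = {q0, q1, q3, q4, q5, q6}.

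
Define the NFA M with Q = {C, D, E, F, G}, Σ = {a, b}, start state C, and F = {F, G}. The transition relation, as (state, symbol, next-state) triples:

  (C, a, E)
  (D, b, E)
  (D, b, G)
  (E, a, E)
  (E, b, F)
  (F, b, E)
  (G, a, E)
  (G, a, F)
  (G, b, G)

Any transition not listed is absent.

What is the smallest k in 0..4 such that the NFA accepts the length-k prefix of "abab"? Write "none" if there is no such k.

Start in {C}.
Read 'a': {C} → {E}.
Read 'b': {E} → {F}.
None of the earlier sets intersect F, but {F} does.

2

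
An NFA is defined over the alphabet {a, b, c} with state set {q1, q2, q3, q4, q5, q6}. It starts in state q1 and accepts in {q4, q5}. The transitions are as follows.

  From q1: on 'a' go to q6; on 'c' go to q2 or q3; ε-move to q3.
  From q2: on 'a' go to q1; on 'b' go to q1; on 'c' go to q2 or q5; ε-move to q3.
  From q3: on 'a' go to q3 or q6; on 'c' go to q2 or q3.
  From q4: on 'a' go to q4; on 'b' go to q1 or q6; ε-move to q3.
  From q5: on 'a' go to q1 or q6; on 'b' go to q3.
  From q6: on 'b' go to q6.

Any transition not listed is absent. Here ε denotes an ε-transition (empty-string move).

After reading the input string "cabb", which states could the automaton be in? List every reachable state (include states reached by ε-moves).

Start: ε-closure({q1}) = {q1, q3}.
Read 'c': {q1, q3} → {q2, q3}.
Read 'a': {q2, q3} → {q1, q3, q6}.
Read 'b': {q1, q3, q6} → {q6}.
Read 'b': {q6} → {q6}.

{q6}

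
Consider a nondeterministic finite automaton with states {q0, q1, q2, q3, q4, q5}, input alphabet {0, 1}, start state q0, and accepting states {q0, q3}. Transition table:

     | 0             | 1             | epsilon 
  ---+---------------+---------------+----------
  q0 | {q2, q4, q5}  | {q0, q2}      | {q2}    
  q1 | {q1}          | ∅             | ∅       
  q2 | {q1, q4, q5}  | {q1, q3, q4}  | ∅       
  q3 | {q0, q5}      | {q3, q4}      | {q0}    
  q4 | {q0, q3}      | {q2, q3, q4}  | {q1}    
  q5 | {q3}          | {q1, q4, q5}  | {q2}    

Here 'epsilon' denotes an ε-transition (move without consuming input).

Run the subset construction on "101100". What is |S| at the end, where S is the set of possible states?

6

Start: ε-closure({q0}) = {q0, q2}.
Read '1': {q0, q2} → {q0, q1, q2, q3, q4}.
Read '0': {q0, q1, q2, q3, q4} → {q0, q1, q2, q3, q4, q5}.
Read '1': {q0, q1, q2, q3, q4, q5} → {q0, q1, q2, q3, q4, q5}.
Read '1': {q0, q1, q2, q3, q4, q5} → {q0, q1, q2, q3, q4, q5}.
Read '0': {q0, q1, q2, q3, q4, q5} → {q0, q1, q2, q3, q4, q5}.
Read '0': {q0, q1, q2, q3, q4, q5} → {q0, q1, q2, q3, q4, q5}.
That set has 6 states.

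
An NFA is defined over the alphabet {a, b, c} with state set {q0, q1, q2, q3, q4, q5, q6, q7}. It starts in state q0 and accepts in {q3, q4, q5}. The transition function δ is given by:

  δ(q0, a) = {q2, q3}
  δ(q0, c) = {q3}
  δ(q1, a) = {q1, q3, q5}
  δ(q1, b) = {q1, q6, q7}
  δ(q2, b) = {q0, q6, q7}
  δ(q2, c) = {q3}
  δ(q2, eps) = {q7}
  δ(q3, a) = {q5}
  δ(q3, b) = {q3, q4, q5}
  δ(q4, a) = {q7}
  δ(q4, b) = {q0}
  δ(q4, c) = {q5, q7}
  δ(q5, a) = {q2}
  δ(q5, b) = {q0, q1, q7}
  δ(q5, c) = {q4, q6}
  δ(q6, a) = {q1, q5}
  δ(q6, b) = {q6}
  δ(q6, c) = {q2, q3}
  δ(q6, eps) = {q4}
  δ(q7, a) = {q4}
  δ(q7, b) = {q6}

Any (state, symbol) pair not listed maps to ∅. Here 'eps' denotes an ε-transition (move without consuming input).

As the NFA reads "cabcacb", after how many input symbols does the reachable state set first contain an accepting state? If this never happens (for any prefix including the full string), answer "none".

Start in {q0}.
Read 'c': q0→{q3}; now {q3}.
None of the earlier sets intersect F, but {q3} does.

1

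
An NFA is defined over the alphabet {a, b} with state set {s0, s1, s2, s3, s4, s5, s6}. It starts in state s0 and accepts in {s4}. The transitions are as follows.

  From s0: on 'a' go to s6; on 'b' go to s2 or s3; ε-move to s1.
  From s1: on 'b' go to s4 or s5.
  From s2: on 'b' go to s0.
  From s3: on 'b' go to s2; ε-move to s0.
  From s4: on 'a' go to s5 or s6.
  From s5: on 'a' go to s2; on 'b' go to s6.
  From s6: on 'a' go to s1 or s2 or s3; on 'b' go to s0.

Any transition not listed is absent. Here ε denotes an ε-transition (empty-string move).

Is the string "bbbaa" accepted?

No

Start: ε-closure({s0}) = {s0, s1}.
Read 'b': {s0, s1} → {s0, s1, s2, s3, s4, s5}.
Read 'b': {s0, s1, s2, s3, s4, s5} → {s0, s1, s2, s3, s4, s5, s6}.
Read 'b': {s0, s1, s2, s3, s4, s5, s6} → {s0, s1, s2, s3, s4, s5, s6}.
Read 'a': {s0, s1, s2, s3, s4, s5, s6} → {s0, s1, s2, s3, s5, s6}.
Read 'a': {s0, s1, s2, s3, s5, s6} → {s0, s1, s2, s3, s6}.
The final set {s0, s1, s2, s3, s6} contains no accepting state.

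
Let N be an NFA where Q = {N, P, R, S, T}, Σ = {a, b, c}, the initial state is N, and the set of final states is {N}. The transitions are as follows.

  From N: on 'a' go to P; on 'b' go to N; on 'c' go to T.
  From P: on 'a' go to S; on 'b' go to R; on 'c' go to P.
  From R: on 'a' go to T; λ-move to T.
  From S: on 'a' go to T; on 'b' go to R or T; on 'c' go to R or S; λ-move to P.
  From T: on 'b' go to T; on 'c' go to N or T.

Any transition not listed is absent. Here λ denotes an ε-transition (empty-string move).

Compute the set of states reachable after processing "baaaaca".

{P, S, T}

Start in {N}.
Read 'b': N→{N}; now {N}.
Read 'a': N→{P}; now {P}.
Read 'a': P→{S}; union {S}; ε-closure = {P, S}.
Read 'a': P→{S}, S→{T}; union {S, T}; ε-closure = {P, S, T}.
Read 'a': P→{S}, S→{T}, T→∅; union {S, T}; ε-closure = {P, S, T}.
Read 'c': P→{P}, S→{R, S}, T→{N, T}; now {N, P, R, S, T}.
Read 'a': N→{P}, P→{S}, R→{T}, S→{T}, T→∅; now {P, S, T}.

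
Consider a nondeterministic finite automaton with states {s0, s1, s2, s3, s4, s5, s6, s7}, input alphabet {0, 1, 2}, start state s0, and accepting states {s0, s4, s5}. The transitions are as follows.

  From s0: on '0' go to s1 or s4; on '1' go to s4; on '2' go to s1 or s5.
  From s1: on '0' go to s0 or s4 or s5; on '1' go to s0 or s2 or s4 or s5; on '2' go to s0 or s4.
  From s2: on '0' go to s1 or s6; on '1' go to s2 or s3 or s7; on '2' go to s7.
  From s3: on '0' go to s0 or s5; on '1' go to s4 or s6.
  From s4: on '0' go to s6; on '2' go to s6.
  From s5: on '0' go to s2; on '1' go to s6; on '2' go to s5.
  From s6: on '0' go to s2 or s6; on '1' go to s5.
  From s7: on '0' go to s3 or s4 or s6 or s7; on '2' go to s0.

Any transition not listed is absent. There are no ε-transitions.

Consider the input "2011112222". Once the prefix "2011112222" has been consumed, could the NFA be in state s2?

Start in {s0}.
Read '2': {s0} → {s1, s5}.
Read '0': {s1, s5} → {s0, s2, s4, s5}.
Read '1': {s0, s2, s4, s5} → {s2, s3, s4, s6, s7}.
Read '1': {s2, s3, s4, s6, s7} → {s2, s3, s4, s5, s6, s7}.
Read '1': {s2, s3, s4, s5, s6, s7} → {s2, s3, s4, s5, s6, s7}.
Read '1': {s2, s3, s4, s5, s6, s7} → {s2, s3, s4, s5, s6, s7}.
Read '2': {s2, s3, s4, s5, s6, s7} → {s0, s5, s6, s7}.
Read '2': {s0, s5, s6, s7} → {s0, s1, s5}.
Read '2': {s0, s1, s5} → {s0, s1, s4, s5}.
Read '2': {s0, s1, s4, s5} → {s0, s1, s4, s5, s6}.
State s2 is not in {s0, s1, s4, s5, s6}.

No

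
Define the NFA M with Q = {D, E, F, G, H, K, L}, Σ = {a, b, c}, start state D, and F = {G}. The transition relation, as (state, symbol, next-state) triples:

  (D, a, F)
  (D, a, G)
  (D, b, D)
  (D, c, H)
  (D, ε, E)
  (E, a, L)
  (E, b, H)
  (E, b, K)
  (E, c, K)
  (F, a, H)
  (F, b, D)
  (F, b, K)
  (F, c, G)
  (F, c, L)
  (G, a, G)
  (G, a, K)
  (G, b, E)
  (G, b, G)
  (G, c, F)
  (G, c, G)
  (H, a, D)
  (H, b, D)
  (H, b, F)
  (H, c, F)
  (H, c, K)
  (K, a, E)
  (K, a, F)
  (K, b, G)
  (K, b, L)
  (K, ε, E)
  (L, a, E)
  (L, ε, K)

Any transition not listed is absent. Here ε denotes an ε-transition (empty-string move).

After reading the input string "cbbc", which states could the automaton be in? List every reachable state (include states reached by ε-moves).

{E, F, G, H, K, L}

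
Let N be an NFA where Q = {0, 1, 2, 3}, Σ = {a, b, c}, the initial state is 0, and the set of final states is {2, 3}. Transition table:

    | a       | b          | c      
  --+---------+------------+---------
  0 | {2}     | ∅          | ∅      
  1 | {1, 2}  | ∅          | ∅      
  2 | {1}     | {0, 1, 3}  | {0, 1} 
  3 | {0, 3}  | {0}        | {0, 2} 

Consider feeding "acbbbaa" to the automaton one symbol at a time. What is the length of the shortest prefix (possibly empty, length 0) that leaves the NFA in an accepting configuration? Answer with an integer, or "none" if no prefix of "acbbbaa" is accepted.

1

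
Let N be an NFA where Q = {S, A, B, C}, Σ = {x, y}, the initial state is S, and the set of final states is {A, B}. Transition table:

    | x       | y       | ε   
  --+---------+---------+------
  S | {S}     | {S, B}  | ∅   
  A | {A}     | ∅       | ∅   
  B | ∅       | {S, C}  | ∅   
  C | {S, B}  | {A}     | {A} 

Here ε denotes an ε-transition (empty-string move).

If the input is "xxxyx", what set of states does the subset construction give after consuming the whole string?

Start in {S}.
Read 'x': S→{S}; now {S}.
Read 'x': S→{S}; now {S}.
Read 'x': S→{S}; now {S}.
Read 'y': S→{S, B}; now {S, B}.
Read 'x': S→{S}, B→∅; now {S}.

{S}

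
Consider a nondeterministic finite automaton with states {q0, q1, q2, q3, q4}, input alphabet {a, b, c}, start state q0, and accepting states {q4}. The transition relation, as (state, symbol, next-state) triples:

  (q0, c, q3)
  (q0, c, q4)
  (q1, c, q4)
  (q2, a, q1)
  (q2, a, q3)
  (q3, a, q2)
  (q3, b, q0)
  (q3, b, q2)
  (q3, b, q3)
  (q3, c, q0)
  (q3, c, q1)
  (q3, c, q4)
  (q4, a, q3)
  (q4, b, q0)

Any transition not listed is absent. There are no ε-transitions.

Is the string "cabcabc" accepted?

Yes

Start in {q0}.
Read 'c': {q0} → {q3, q4}.
Read 'a': {q3, q4} → {q2, q3}.
Read 'b': {q2, q3} → {q0, q2, q3}.
Read 'c': {q0, q2, q3} → {q0, q1, q3, q4}.
Read 'a': {q0, q1, q3, q4} → {q2, q3}.
Read 'b': {q2, q3} → {q0, q2, q3}.
Read 'c': {q0, q2, q3} → {q0, q1, q3, q4}.
The final set {q0, q1, q3, q4} contains the accepting state q4.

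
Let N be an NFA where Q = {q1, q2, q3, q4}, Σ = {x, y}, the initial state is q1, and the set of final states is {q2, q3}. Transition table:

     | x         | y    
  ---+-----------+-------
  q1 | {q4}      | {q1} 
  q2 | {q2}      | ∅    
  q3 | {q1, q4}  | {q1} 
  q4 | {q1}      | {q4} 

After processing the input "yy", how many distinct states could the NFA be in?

Start in {q1}.
Read 'y': q1→{q1}; now {q1}.
Read 'y': q1→{q1}; now {q1}.
That set has 1 state.

1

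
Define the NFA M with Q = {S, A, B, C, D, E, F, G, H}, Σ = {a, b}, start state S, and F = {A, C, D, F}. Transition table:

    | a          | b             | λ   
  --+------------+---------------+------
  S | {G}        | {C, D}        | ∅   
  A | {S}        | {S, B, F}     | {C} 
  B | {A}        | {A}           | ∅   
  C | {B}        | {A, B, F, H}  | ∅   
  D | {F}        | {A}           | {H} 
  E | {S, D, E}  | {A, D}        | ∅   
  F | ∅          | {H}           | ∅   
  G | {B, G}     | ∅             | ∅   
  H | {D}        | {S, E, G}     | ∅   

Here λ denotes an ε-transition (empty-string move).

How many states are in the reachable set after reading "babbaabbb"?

9

Start in {S}.
Read 'b': S→{C, D}; union {C, D}; ε-closure = {C, D, H}.
Read 'a': C→{B}, D→{F}, H→{D}; union {B, D, F}; ε-closure = {B, D, F, H}.
Read 'b': B→{A}, D→{A}, F→{H}, H→{S, E, G}; union {S, A, E, G, H}; ε-closure = {S, A, C, E, G, H}.
Read 'b': S→{C, D}, A→{S, B, F}, C→{A, B, F, H}, E→{A, D}, G→∅, H→{S, E, G}; now {S, A, B, C, D, E, F, G, H}.
Read 'a': S→{G}, A→{S}, B→{A}, C→{B}, D→{F}, E→{S, D, E}, F→∅, G→{B, G}, H→{D}; union {S, A, B, D, E, F, G}; ε-closure = {S, A, B, C, D, E, F, G, H}.
Read 'a': S→{G}, A→{S}, B→{A}, C→{B}, D→{F}, E→{S, D, E}, F→∅, G→{B, G}, H→{D}; union {S, A, B, D, E, F, G}; ε-closure = {S, A, B, C, D, E, F, G, H}.
Read 'b': S→{C, D}, A→{S, B, F}, B→{A}, C→{A, B, F, H}, D→{A}, E→{A, D}, F→{H}, G→∅, H→{S, E, G}; now {S, A, B, C, D, E, F, G, H}.
Read 'b': S→{C, D}, A→{S, B, F}, B→{A}, C→{A, B, F, H}, D→{A}, E→{A, D}, F→{H}, G→∅, H→{S, E, G}; now {S, A, B, C, D, E, F, G, H}.
Read 'b': S→{C, D}, A→{S, B, F}, B→{A}, C→{A, B, F, H}, D→{A}, E→{A, D}, F→{H}, G→∅, H→{S, E, G}; now {S, A, B, C, D, E, F, G, H}.
That set has 9 states.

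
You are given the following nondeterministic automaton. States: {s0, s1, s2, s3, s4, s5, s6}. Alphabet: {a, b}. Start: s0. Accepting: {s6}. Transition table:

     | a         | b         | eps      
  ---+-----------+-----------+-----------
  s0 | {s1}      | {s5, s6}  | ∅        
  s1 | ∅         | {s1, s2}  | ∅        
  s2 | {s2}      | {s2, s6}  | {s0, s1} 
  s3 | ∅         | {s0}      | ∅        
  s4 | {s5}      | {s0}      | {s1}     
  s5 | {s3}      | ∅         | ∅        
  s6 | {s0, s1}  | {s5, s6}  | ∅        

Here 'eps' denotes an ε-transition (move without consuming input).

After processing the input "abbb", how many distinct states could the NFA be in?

5

Start in {s0}.
Read 'a': s0→{s1}; now {s1}.
Read 'b': s1→{s1, s2}; union {s1, s2}; ε-closure = {s0, s1, s2}.
Read 'b': s0→{s5, s6}, s1→{s1, s2}, s2→{s2, s6}; union {s1, s2, s5, s6}; ε-closure = {s0, s1, s2, s5, s6}.
Read 'b': s0→{s5, s6}, s1→{s1, s2}, s2→{s2, s6}, s5→∅, s6→{s5, s6}; union {s1, s2, s5, s6}; ε-closure = {s0, s1, s2, s5, s6}.
That set has 5 states.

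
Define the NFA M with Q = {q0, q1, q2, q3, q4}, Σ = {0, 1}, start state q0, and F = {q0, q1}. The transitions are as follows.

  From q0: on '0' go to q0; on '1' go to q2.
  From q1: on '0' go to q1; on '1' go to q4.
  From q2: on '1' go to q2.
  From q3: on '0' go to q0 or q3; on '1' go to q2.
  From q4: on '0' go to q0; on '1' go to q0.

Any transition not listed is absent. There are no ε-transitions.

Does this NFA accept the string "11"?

No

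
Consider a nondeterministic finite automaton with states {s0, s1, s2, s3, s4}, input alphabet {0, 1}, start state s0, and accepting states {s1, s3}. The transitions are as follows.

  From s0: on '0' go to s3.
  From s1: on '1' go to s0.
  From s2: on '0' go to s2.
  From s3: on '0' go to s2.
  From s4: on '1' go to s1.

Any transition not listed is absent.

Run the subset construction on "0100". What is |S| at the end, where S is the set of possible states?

0

Start in {s0}.
Read '0': s0→{s3}; now {s3}.
Read '1': s3→∅; now ∅.
The set is empty and remains empty for the remaining 2 symbols.
That set has 0 states.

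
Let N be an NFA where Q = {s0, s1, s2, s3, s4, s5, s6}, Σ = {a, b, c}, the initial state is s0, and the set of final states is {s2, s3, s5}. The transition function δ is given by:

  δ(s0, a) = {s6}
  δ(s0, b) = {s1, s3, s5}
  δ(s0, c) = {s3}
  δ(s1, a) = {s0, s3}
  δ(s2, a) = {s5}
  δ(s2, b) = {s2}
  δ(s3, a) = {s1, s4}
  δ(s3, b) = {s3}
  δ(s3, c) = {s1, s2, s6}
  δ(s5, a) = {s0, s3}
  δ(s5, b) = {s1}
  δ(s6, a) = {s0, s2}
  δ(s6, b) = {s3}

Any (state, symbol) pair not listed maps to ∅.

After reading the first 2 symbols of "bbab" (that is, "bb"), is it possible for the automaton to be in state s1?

Start in {s0}.
Read 'b': s0→{s1, s3, s5}; now {s1, s3, s5}.
Read 'b': s1→∅, s3→{s3}, s5→{s1}; now {s1, s3}.
State s1 is in {s1, s3}.

Yes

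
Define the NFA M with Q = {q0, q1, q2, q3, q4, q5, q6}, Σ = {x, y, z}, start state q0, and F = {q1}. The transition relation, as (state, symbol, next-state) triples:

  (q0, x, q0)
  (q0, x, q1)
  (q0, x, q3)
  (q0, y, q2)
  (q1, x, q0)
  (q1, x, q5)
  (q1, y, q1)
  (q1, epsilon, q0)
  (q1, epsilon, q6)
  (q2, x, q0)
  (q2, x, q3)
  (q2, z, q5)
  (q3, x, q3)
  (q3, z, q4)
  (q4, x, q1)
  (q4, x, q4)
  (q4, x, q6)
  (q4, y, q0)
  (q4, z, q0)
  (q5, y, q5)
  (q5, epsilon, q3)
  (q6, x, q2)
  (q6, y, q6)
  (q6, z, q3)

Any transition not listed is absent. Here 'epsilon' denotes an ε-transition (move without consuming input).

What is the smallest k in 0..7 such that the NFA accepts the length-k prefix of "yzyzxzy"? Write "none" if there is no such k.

5

Start in {q0}.
Read 'y': q0→{q2}; now {q2}.
Read 'z': q2→{q5}; union {q5}; ε-closure = {q3, q5}.
Read 'y': q3→∅, q5→{q5}; union {q5}; ε-closure = {q3, q5}.
Read 'z': q3→{q4}, q5→∅; now {q4}.
Read 'x': q4→{q1, q4, q6}; union {q1, q4, q6}; ε-closure = {q0, q1, q4, q6}.
None of the earlier sets intersect F, but {q0, q1, q4, q6} does.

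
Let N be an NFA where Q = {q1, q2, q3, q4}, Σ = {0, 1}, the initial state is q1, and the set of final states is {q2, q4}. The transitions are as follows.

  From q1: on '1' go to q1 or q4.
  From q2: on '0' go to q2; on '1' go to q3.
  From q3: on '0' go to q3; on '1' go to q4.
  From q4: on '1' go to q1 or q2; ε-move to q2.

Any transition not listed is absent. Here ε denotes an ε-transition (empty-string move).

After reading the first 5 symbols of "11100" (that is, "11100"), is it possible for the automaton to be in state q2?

Start in {q1}.
Read '1': q1→{q1, q4}; union {q1, q4}; ε-closure = {q1, q2, q4}.
Read '1': q1→{q1, q4}, q2→{q3}, q4→{q1, q2}; now {q1, q2, q3, q4}.
Read '1': q1→{q1, q4}, q2→{q3}, q3→{q4}, q4→{q1, q2}; now {q1, q2, q3, q4}.
Read '0': q1→∅, q2→{q2}, q3→{q3}, q4→∅; now {q2, q3}.
Read '0': q2→{q2}, q3→{q3}; now {q2, q3}.
State q2 is in {q2, q3}.

Yes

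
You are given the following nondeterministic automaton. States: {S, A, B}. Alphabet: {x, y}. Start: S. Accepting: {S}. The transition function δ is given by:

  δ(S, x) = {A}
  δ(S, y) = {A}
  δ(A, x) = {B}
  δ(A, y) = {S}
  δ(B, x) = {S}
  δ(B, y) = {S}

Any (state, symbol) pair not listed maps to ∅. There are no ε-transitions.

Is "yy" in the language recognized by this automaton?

Start in {S}.
Read 'y': S→{A}; now {A}.
Read 'y': A→{S}; now {S}.
The final set {S} contains the accepting state S.

Yes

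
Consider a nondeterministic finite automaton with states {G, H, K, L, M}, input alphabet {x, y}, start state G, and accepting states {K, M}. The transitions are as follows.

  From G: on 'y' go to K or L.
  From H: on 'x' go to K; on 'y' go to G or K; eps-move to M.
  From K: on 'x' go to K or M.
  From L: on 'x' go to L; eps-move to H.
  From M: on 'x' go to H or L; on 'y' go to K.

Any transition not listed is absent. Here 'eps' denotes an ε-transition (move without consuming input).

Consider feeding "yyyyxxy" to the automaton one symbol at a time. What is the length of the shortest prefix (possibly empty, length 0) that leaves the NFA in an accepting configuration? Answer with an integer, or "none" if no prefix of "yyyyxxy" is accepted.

Start in {G}.
Read 'y': G→{K, L}; union {K, L}; ε-closure = {H, K, L, M}.
None of the earlier sets intersect F, but {H, K, L, M} does.

1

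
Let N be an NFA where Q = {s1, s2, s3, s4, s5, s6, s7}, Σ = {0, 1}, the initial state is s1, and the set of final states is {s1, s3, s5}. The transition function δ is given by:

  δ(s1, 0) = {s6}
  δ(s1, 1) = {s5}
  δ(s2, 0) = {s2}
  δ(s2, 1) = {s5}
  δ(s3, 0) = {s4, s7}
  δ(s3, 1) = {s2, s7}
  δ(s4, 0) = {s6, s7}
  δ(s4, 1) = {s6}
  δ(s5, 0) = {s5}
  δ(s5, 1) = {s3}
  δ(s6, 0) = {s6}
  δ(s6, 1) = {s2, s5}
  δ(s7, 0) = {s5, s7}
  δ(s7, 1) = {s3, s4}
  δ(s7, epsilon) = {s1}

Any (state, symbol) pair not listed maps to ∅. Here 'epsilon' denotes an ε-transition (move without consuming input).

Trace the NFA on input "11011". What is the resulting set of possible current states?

Start in {s1}.
Read '1': s1→{s5}; now {s5}.
Read '1': s5→{s3}; now {s3}.
Read '0': s3→{s4, s7}; union {s4, s7}; ε-closure = {s1, s4, s7}.
Read '1': s1→{s5}, s4→{s6}, s7→{s3, s4}; now {s3, s4, s5, s6}.
Read '1': s3→{s2, s7}, s4→{s6}, s5→{s3}, s6→{s2, s5}; union {s2, s3, s5, s6, s7}; ε-closure = {s1, s2, s3, s5, s6, s7}.

{s1, s2, s3, s5, s6, s7}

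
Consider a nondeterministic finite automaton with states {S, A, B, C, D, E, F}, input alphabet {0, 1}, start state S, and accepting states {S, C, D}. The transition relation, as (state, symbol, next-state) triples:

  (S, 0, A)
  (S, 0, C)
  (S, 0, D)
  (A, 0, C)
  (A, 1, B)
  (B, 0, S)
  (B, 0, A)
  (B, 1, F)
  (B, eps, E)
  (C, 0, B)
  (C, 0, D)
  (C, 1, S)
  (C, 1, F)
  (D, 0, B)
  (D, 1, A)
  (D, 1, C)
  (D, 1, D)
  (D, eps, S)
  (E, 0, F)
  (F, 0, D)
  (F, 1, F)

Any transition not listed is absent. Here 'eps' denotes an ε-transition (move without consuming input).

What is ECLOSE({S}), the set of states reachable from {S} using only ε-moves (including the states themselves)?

{S}

Begin with {S}.
No ε-moves leave this set, so the closure equals the set itself.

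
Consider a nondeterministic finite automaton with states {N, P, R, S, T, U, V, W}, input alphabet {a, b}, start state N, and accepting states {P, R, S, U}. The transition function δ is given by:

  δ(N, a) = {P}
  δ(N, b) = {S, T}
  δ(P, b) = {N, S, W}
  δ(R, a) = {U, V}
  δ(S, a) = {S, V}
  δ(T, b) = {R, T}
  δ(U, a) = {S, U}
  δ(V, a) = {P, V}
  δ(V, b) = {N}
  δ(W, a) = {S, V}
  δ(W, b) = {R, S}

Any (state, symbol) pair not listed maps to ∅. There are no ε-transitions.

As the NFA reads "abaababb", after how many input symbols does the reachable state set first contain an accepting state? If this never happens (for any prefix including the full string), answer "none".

Start in {N}.
Read 'a': {N} → {P}.
None of the earlier sets intersect F, but {P} does.

1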